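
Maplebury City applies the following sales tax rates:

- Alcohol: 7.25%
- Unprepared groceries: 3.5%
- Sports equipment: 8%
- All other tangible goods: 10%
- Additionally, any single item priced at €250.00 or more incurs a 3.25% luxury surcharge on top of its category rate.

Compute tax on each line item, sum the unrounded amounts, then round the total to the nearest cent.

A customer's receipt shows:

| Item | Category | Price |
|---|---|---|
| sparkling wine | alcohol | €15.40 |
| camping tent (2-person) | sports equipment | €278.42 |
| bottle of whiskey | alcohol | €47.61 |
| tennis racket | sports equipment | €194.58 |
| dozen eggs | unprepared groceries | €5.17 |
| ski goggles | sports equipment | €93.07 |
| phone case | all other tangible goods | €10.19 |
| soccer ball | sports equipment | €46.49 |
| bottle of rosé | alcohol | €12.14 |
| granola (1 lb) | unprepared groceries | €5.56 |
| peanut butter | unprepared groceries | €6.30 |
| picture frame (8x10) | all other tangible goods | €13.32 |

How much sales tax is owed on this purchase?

€66.45

Sparkling wine €15.40: alcohol → 7.25% → €1.1165
Camping tent (2-person) €278.42: sports equipment → 8% + 3.25% surcharge = 11.25% → €31.32225
Bottle of whiskey €47.61: alcohol → 7.25% → €3.451725
Tennis racket €194.58: sports equipment → 8% → €15.5664
Dozen eggs €5.17: unprepared groceries → 3.5% → €0.18095
Ski goggles €93.07: sports equipment → 8% → €7.4456
Phone case €10.19: all other tangible goods → 10% → €1.019
Soccer ball €46.49: sports equipment → 8% → €3.7192
Bottle of rosé €12.14: alcohol → 7.25% → €0.88015
Granola (1 lb) €5.56: unprepared groceries → 3.5% → €0.1946
Peanut butter €6.30: unprepared groceries → 3.5% → €0.2205
Picture frame (8x10) €13.32: all other tangible goods → 10% → €1.332
Unrounded tax sum = €66.448875 → €66.45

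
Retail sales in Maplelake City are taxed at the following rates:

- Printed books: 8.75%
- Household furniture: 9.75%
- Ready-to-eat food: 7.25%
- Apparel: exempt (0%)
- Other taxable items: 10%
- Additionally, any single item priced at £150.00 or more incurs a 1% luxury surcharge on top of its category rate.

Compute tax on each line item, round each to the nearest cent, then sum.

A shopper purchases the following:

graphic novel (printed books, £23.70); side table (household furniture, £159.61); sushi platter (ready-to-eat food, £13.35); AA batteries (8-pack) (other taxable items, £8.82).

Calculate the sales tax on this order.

£21.08

Graphic novel £23.70: printed books → 8.75% → £2.07
Side table £159.61: household furniture → 9.75% + 1% surcharge = 10.75% → £17.16
Sushi platter £13.35: ready-to-eat food → 7.25% → £0.97
AA batteries (8-pack) £8.82: other taxable items → 10% → £0.88
Total tax = £2.07 + £17.16 + £0.97 + £0.88 = £21.08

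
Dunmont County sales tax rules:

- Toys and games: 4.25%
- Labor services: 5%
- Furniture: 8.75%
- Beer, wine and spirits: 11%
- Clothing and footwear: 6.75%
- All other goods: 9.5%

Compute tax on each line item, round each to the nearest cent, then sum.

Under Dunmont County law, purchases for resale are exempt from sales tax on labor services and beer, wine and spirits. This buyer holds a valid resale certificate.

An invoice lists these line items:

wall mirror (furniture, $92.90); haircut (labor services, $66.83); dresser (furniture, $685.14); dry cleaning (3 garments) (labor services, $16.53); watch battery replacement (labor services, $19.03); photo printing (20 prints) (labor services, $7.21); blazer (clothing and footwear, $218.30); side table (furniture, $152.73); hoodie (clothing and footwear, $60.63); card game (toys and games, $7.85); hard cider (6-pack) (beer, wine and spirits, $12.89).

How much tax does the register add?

Wall mirror $92.90: furniture → 8.75% → $8.13
Haircut $66.83: labor services, buyer-exempt → 0% → $0.00
Dresser $685.14: furniture → 8.75% → $59.95
Dry cleaning (3 garments) $16.53: labor services, buyer-exempt → 0% → $0.00
Watch battery replacement $19.03: labor services, buyer-exempt → 0% → $0.00
Photo printing (20 prints) $7.21: labor services, buyer-exempt → 0% → $0.00
Blazer $218.30: clothing and footwear → 6.75% → $14.74
Side table $152.73: furniture → 8.75% → $13.36
Hoodie $60.63: clothing and footwear → 6.75% → $4.09
Card game $7.85: toys and games → 4.25% → $0.33
Hard cider (6-pack) $12.89: beer, wine and spirits, buyer-exempt → 0% → $0.00
Total tax = $8.13 + $59.95 + $14.74 + $13.36 + $4.09 + $0.33 = $100.60

$100.60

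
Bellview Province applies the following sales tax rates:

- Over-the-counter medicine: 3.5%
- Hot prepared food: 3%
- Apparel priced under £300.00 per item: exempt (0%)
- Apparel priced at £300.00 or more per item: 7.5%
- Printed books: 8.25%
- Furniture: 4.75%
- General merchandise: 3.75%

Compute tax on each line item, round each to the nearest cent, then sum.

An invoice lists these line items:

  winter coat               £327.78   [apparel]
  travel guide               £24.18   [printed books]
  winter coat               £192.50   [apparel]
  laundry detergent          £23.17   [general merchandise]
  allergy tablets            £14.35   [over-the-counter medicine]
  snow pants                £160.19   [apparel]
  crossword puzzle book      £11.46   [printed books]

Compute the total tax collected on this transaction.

Winter coat £327.78: apparel, £300.00 or more → 7.5% → £24.58
Travel guide £24.18: printed books → 8.25% → £1.99
Winter coat £192.50: apparel, under £300.00 → 0% → £0.00
Laundry detergent £23.17: general merchandise → 3.75% → £0.87
Allergy tablets £14.35: over-the-counter medicine → 3.5% → £0.50
Snow pants £160.19: apparel, under £300.00 → 0% → £0.00
Crossword puzzle book £11.46: printed books → 8.25% → £0.95
Total tax = £24.58 + £1.99 + £0.87 + £0.50 + £0.95 = £28.89

£28.89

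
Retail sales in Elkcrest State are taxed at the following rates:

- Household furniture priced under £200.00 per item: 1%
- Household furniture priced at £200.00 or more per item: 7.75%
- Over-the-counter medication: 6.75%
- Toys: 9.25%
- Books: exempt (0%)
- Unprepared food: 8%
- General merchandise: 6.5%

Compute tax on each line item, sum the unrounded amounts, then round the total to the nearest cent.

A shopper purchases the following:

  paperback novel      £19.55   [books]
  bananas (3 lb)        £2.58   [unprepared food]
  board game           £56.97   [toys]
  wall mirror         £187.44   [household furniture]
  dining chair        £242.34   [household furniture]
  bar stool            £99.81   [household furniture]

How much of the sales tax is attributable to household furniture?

Wall mirror £187.44: household furniture, under £200.00 → 1% → £1.8744
Dining chair £242.34: household furniture, £200.00 or more → 7.75% → £18.78135
Bar stool £99.81: household furniture, under £200.00 → 1% → £0.9981
Tax on household furniture: unrounded sum = £21.65385 → £21.65

£21.65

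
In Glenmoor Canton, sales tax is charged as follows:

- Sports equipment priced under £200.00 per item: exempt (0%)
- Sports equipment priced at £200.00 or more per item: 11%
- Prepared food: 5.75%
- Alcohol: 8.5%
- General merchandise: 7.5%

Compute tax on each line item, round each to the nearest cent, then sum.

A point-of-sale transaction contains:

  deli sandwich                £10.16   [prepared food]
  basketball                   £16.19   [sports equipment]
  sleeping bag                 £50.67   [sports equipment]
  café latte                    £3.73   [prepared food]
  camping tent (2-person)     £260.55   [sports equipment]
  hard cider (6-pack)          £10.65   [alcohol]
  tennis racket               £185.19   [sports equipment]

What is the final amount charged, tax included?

£567.50

Deli sandwich £10.16: prepared food → 5.75% → £0.58
Basketball £16.19: sports equipment, under £200.00 → 0% → £0.00
Sleeping bag £50.67: sports equipment, under £200.00 → 0% → £0.00
Café latte £3.73: prepared food → 5.75% → £0.21
Camping tent (2-person) £260.55: sports equipment, £200.00 or more → 11% → £28.66
Hard cider (6-pack) £10.65: alcohol → 8.5% → £0.91
Tennis racket £185.19: sports equipment, under £200.00 → 0% → £0.00
Subtotal = £537.14; tax = £30.36; total due = £567.50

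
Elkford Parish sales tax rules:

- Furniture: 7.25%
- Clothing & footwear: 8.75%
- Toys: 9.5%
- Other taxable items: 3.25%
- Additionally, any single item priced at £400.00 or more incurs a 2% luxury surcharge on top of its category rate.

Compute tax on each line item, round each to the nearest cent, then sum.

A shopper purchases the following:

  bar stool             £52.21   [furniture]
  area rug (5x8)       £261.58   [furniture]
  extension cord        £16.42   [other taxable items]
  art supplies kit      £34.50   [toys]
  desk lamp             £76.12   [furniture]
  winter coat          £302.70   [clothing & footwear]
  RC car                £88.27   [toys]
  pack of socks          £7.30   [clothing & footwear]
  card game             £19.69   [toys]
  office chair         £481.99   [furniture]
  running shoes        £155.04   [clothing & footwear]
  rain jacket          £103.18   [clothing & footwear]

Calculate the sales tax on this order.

Bar stool £52.21: furniture → 7.25% → £3.79
Area rug (5x8) £261.58: furniture → 7.25% → £18.96
Extension cord £16.42: other taxable items → 3.25% → £0.53
Art supplies kit £34.50: toys → 9.5% → £3.28
Desk lamp £76.12: furniture → 7.25% → £5.52
Winter coat £302.70: clothing & footwear → 8.75% → £26.49
RC car £88.27: toys → 9.5% → £8.39
Pack of socks £7.30: clothing & footwear → 8.75% → £0.64
Card game £19.69: toys → 9.5% → £1.87
Office chair £481.99: furniture → 7.25% + 2% surcharge = 9.25% → £44.58
Running shoes £155.04: clothing & footwear → 8.75% → £13.57
Rain jacket £103.18: clothing & footwear → 8.75% → £9.03
Total tax = £3.79 + £18.96 + £0.53 + £3.28 + £5.52 + £26.49 + £8.39 + £0.64 + £1.87 + £44.58 + £13.57 + £9.03 = £136.65

£136.65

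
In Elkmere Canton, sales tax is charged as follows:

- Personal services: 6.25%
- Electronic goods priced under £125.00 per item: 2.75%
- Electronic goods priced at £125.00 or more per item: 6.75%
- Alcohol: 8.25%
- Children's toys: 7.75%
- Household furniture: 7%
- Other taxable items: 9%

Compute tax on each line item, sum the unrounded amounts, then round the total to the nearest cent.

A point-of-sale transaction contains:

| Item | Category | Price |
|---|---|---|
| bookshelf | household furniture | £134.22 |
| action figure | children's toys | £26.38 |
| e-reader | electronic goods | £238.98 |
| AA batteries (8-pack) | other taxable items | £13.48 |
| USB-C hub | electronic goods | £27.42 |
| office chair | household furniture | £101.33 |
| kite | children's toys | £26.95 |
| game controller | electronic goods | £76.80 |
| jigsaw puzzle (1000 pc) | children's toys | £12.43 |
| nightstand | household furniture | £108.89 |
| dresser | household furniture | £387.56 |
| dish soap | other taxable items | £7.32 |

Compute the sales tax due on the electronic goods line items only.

E-reader £238.98: electronic goods, £125.00 or more → 6.75% → £16.13115
USB-C hub £27.42: electronic goods, under £125.00 → 2.75% → £0.75405
Game controller £76.80: electronic goods, under £125.00 → 2.75% → £2.112
Tax on electronic goods: unrounded sum = £18.9972 → £19.00

£19.00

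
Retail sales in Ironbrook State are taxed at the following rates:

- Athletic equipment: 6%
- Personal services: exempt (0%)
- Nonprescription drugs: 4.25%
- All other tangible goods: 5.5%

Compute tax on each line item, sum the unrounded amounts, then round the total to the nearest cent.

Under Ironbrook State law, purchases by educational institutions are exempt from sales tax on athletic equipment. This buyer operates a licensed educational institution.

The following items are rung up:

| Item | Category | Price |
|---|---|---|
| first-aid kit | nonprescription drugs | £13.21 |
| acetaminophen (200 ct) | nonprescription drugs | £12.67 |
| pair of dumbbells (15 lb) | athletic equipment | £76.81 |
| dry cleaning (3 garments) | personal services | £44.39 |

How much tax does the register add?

£1.10

First-aid kit £13.21: nonprescription drugs → 4.25% → £0.561425
Acetaminophen (200 ct) £12.67: nonprescription drugs → 4.25% → £0.538475
Pair of dumbbells (15 lb) £76.81: athletic equipment, buyer-exempt → 0% → £0.00
Dry cleaning (3 garments) £44.39: personal services → 0% → £0.00
Unrounded tax sum = £1.0999 → £1.10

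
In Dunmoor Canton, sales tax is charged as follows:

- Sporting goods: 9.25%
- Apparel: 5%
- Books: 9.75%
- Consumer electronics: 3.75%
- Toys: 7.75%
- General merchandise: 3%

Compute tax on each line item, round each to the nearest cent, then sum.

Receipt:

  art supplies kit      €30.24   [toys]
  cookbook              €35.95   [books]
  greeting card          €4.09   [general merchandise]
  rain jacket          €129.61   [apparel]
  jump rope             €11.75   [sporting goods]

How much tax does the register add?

Art supplies kit €30.24: toys → 7.75% → €2.34
Cookbook €35.95: books → 9.75% → €3.51
Greeting card €4.09: general merchandise → 3% → €0.12
Rain jacket €129.61: apparel → 5% → €6.48
Jump rope €11.75: sporting goods → 9.25% → €1.09
Total tax = €2.34 + €3.51 + €0.12 + €6.48 + €1.09 = €13.54

€13.54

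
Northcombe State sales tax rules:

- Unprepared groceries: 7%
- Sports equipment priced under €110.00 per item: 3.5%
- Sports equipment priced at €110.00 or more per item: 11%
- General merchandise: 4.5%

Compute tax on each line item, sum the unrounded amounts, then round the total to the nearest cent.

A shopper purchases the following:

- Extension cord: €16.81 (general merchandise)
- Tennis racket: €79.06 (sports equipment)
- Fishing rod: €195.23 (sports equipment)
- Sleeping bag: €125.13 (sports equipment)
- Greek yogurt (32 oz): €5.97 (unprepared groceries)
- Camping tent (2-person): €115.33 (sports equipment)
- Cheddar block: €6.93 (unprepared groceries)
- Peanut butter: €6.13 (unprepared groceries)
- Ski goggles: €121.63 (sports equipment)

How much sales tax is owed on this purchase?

Extension cord €16.81: general merchandise → 4.5% → €0.75645
Tennis racket €79.06: sports equipment, under €110.00 → 3.5% → €2.7671
Fishing rod €195.23: sports equipment, €110.00 or more → 11% → €21.4753
Sleeping bag €125.13: sports equipment, €110.00 or more → 11% → €13.7643
Greek yogurt (32 oz) €5.97: unprepared groceries → 7% → €0.4179
Camping tent (2-person) €115.33: sports equipment, €110.00 or more → 11% → €12.6863
Cheddar block €6.93: unprepared groceries → 7% → €0.4851
Peanut butter €6.13: unprepared groceries → 7% → €0.4291
Ski goggles €121.63: sports equipment, €110.00 or more → 11% → €13.3793
Unrounded tax sum = €66.16085 → €66.16

€66.16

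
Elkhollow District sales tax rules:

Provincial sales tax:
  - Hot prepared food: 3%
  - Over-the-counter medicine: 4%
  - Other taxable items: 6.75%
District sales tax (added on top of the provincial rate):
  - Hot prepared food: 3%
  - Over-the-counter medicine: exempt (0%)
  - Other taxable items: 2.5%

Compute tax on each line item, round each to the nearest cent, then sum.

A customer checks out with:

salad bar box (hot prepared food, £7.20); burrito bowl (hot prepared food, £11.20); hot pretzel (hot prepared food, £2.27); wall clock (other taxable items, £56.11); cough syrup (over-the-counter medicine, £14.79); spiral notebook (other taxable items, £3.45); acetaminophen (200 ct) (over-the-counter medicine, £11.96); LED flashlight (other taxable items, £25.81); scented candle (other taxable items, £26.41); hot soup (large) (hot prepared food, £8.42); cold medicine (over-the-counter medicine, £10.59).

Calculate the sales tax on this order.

Salad bar box £7.20: hot prepared food → 3% + 3% district = 6% → £0.43
Burrito bowl £11.20: hot prepared food → 3% + 3% district = 6% → £0.67
Hot pretzel £2.27: hot prepared food → 3% + 3% district = 6% → £0.14
Wall clock £56.11: other taxable items → 6.75% + 2.5% district = 9.25% → £5.19
Cough syrup £14.79: over-the-counter medicine → 4% + 0% district = 4% → £0.59
Spiral notebook £3.45: other taxable items → 6.75% + 2.5% district = 9.25% → £0.32
Acetaminophen (200 ct) £11.96: over-the-counter medicine → 4% + 0% district = 4% → £0.48
LED flashlight £25.81: other taxable items → 6.75% + 2.5% district = 9.25% → £2.39
Scented candle £26.41: other taxable items → 6.75% + 2.5% district = 9.25% → £2.44
Hot soup (large) £8.42: hot prepared food → 3% + 3% district = 6% → £0.51
Cold medicine £10.59: over-the-counter medicine → 4% + 0% district = 4% → £0.42
Total tax = £0.43 + £0.67 + £0.14 + £5.19 + £0.59 + £0.32 + £0.48 + £2.39 + £2.44 + £0.51 + £0.42 = £13.58

£13.58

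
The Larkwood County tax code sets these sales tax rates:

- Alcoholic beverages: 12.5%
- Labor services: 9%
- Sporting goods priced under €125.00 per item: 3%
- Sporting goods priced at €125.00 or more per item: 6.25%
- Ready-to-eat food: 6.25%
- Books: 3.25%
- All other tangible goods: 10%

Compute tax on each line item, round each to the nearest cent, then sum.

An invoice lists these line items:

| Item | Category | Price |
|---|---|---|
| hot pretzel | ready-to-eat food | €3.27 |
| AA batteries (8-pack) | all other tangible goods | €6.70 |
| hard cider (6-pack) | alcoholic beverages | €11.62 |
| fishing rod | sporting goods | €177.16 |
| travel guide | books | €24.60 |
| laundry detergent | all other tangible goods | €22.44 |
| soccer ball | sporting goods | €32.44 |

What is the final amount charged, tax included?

Hot pretzel €3.27: ready-to-eat food → 6.25% → €0.20
AA batteries (8-pack) €6.70: all other tangible goods → 10% → €0.67
Hard cider (6-pack) €11.62: alcoholic beverages → 12.5% → €1.45
Fishing rod €177.16: sporting goods, €125.00 or more → 6.25% → €11.07
Travel guide €24.60: books → 3.25% → €0.80
Laundry detergent €22.44: all other tangible goods → 10% → €2.24
Soccer ball €32.44: sporting goods, under €125.00 → 3% → €0.97
Subtotal = €278.23; tax = €17.40; total due = €295.63

€295.63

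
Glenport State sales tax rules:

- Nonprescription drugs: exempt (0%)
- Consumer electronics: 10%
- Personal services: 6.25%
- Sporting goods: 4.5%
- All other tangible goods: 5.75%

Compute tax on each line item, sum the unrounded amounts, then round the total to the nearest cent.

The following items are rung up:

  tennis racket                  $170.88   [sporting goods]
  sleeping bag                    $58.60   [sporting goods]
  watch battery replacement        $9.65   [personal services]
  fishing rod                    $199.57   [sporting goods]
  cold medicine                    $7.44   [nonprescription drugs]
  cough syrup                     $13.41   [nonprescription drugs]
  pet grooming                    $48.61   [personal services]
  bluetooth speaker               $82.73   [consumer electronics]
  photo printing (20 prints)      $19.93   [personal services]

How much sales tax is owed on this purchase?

$32.47

Tennis racket $170.88: sporting goods → 4.5% → $7.6896
Sleeping bag $58.60: sporting goods → 4.5% → $2.637
Watch battery replacement $9.65: personal services → 6.25% → $0.603125
Fishing rod $199.57: sporting goods → 4.5% → $8.98065
Cold medicine $7.44: nonprescription drugs → 0% → $0.00
Cough syrup $13.41: nonprescription drugs → 0% → $0.00
Pet grooming $48.61: personal services → 6.25% → $3.038125
Bluetooth speaker $82.73: consumer electronics → 10% → $8.273
Photo printing (20 prints) $19.93: personal services → 6.25% → $1.245625
Unrounded tax sum = $32.467125 → $32.47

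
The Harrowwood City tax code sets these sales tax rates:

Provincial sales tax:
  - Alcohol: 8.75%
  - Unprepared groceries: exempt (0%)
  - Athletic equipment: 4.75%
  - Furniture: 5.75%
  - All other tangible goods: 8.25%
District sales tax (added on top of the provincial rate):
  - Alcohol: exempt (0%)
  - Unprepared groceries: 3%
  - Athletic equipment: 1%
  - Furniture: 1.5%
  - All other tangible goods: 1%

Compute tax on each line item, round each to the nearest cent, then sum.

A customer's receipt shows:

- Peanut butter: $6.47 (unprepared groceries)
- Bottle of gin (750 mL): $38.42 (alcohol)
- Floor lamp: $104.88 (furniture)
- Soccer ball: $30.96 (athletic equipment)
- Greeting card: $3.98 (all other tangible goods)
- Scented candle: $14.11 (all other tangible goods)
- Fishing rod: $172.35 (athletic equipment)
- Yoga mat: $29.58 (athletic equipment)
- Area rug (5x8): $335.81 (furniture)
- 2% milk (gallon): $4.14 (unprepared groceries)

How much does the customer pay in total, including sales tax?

Peanut butter $6.47: unprepared groceries → 0% + 3% district = 3% → $0.19
Bottle of gin (750 mL) $38.42: alcohol → 8.75% + 0% district = 8.75% → $3.36
Floor lamp $104.88: furniture → 5.75% + 1.5% district = 7.25% → $7.60
Soccer ball $30.96: athletic equipment → 4.75% + 1% district = 5.75% → $1.78
Greeting card $3.98: all other tangible goods → 8.25% + 1% district = 9.25% → $0.37
Scented candle $14.11: all other tangible goods → 8.25% + 1% district = 9.25% → $1.31
Fishing rod $172.35: athletic equipment → 4.75% + 1% district = 5.75% → $9.91
Yoga mat $29.58: athletic equipment → 4.75% + 1% district = 5.75% → $1.70
Area rug (5x8) $335.81: furniture → 5.75% + 1.5% district = 7.25% → $24.35
2% milk (gallon) $4.14: unprepared groceries → 0% + 3% district = 3% → $0.12
Subtotal = $740.70; tax = $50.69; total due = $791.39

$791.39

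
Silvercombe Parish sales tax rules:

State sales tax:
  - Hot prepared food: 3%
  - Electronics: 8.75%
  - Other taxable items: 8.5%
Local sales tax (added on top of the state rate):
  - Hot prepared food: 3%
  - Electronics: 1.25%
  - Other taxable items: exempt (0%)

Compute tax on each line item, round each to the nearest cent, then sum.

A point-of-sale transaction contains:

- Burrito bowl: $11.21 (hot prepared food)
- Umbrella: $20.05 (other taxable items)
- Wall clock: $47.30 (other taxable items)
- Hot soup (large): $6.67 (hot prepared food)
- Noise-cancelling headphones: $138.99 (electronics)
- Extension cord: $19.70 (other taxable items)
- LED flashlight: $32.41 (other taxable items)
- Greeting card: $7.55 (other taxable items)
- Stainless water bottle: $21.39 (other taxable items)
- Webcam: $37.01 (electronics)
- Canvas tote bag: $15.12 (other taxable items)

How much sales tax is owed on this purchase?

Burrito bowl $11.21: hot prepared food → 3% + 3% local = 6% → $0.67
Umbrella $20.05: other taxable items → 8.5% + 0% local = 8.5% → $1.70
Wall clock $47.30: other taxable items → 8.5% + 0% local = 8.5% → $4.02
Hot soup (large) $6.67: hot prepared food → 3% + 3% local = 6% → $0.40
Noise-cancelling headphones $138.99: electronics → 8.75% + 1.25% local = 10% → $13.90
Extension cord $19.70: other taxable items → 8.5% + 0% local = 8.5% → $1.67
LED flashlight $32.41: other taxable items → 8.5% + 0% local = 8.5% → $2.75
Greeting card $7.55: other taxable items → 8.5% + 0% local = 8.5% → $0.64
Stainless water bottle $21.39: other taxable items → 8.5% + 0% local = 8.5% → $1.82
Webcam $37.01: electronics → 8.75% + 1.25% local = 10% → $3.70
Canvas tote bag $15.12: other taxable items → 8.5% + 0% local = 8.5% → $1.29
Total tax = $0.67 + $1.70 + $4.02 + $0.40 + $13.90 + $1.67 + $2.75 + $0.64 + $1.82 + $3.70 + $1.29 = $32.56

$32.56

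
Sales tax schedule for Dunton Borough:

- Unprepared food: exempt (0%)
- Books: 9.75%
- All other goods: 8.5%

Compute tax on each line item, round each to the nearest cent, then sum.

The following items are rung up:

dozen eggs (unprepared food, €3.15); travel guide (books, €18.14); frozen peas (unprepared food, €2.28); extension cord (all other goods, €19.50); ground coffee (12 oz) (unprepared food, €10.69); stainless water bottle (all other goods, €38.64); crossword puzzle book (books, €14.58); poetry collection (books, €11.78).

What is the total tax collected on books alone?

€4.34

Travel guide €18.14: books → 9.75% → €1.77
Crossword puzzle book €14.58: books → 9.75% → €1.42
Poetry collection €11.78: books → 9.75% → €1.15
Tax on books = €1.77 + €1.42 + €1.15 = €4.34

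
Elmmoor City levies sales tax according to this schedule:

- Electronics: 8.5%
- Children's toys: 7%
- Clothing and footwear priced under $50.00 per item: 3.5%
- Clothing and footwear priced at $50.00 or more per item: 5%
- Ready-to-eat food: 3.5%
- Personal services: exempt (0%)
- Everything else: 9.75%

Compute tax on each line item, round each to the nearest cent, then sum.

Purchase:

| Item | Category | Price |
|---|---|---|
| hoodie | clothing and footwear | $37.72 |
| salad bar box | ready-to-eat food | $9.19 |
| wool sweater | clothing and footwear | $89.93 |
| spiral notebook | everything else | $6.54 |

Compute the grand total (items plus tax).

$150.16

Hoodie $37.72: clothing and footwear, under $50.00 → 3.5% → $1.32
Salad bar box $9.19: ready-to-eat food → 3.5% → $0.32
Wool sweater $89.93: clothing and footwear, $50.00 or more → 5% → $4.50
Spiral notebook $6.54: everything else → 9.75% → $0.64
Subtotal = $143.38; tax = $6.78; total due = $150.16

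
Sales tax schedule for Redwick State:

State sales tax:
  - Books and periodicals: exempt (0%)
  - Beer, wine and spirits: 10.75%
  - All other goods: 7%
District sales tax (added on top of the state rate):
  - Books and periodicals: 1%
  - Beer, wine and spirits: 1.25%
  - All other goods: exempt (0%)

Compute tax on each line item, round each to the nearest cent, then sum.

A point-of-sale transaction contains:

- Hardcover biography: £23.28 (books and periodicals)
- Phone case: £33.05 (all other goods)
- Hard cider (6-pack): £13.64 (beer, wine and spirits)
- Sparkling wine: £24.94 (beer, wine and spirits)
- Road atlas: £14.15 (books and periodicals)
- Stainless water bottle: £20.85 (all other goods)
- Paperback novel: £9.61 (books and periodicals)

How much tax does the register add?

£8.87

Hardcover biography £23.28: books and periodicals → 0% + 1% district = 1% → £0.23
Phone case £33.05: all other goods → 7% + 0% district = 7% → £2.31
Hard cider (6-pack) £13.64: beer, wine and spirits → 10.75% + 1.25% district = 12% → £1.64
Sparkling wine £24.94: beer, wine and spirits → 10.75% + 1.25% district = 12% → £2.99
Road atlas £14.15: books and periodicals → 0% + 1% district = 1% → £0.14
Stainless water bottle £20.85: all other goods → 7% + 0% district = 7% → £1.46
Paperback novel £9.61: books and periodicals → 0% + 1% district = 1% → £0.10
Total tax = £0.23 + £2.31 + £1.64 + £2.99 + £0.14 + £1.46 + £0.10 = £8.87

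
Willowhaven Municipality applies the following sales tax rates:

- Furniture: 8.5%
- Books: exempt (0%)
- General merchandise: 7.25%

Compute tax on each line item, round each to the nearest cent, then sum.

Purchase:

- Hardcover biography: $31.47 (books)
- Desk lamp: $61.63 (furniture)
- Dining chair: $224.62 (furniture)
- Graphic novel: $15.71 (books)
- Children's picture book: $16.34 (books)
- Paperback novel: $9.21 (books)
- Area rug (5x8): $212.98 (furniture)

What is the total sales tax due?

$42.43

Hardcover biography $31.47: books → 0% → $0.00
Desk lamp $61.63: furniture → 8.5% → $5.24
Dining chair $224.62: furniture → 8.5% → $19.09
Graphic novel $15.71: books → 0% → $0.00
Children's picture book $16.34: books → 0% → $0.00
Paperback novel $9.21: books → 0% → $0.00
Area rug (5x8) $212.98: furniture → 8.5% → $18.10
Total tax = $5.24 + $19.09 + $18.10 = $42.43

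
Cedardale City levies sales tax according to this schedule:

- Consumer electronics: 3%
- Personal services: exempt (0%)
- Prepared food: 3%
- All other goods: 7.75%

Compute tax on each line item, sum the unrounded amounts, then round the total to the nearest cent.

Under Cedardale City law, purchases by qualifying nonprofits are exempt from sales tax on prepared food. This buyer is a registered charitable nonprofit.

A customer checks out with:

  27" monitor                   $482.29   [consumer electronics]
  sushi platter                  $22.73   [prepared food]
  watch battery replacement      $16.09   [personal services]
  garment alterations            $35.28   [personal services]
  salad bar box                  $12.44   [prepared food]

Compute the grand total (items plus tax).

27" monitor $482.29: consumer electronics → 3% → $14.4687
Sushi platter $22.73: prepared food, buyer-exempt → 0% → $0.00
Watch battery replacement $16.09: personal services → 0% → $0.00
Garment alterations $35.28: personal services → 0% → $0.00
Salad bar box $12.44: prepared food, buyer-exempt → 0% → $0.00
Subtotal = $568.83; unrounded tax = $14.4687 → $14.47; total due = $583.30

$583.30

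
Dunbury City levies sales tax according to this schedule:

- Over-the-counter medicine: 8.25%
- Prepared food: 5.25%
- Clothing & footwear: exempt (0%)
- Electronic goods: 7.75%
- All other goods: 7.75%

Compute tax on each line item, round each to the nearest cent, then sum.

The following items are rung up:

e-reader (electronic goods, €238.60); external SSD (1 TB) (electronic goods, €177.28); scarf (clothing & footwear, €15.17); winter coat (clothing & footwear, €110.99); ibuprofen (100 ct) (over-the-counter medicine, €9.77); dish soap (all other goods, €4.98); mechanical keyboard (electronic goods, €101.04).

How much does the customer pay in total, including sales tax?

€699.09

E-reader €238.60: electronic goods → 7.75% → €18.49
External SSD (1 TB) €177.28: electronic goods → 7.75% → €13.74
Scarf €15.17: clothing & footwear → 0% → €0.00
Winter coat €110.99: clothing & footwear → 0% → €0.00
Ibuprofen (100 ct) €9.77: over-the-counter medicine → 8.25% → €0.81
Dish soap €4.98: all other goods → 7.75% → €0.39
Mechanical keyboard €101.04: electronic goods → 7.75% → €7.83
Subtotal = €657.83; tax = €41.26; total due = €699.09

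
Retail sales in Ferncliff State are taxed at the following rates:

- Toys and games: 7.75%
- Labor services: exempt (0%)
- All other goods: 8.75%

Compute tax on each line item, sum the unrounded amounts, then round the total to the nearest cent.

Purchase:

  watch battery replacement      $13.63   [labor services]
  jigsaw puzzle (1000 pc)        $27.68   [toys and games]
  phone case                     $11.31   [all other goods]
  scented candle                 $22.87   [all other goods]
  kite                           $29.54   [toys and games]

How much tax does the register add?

Watch battery replacement $13.63: labor services → 0% → $0.00
Jigsaw puzzle (1000 pc) $27.68: toys and games → 7.75% → $2.1452
Phone case $11.31: all other goods → 8.75% → $0.989625
Scented candle $22.87: all other goods → 8.75% → $2.001125
Kite $29.54: toys and games → 7.75% → $2.28935
Unrounded tax sum = $7.4253 → $7.43

$7.43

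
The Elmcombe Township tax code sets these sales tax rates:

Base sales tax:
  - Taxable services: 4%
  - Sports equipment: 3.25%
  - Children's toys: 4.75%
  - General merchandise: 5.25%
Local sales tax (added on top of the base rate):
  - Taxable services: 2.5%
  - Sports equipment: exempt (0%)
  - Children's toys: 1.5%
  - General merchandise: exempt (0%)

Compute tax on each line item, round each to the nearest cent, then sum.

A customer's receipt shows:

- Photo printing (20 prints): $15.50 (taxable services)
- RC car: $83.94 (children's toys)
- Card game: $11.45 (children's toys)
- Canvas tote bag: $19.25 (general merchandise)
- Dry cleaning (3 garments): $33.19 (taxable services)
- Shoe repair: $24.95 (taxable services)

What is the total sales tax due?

Photo printing (20 prints) $15.50: taxable services → 4% + 2.5% local = 6.5% → $1.01
RC car $83.94: children's toys → 4.75% + 1.5% local = 6.25% → $5.25
Card game $11.45: children's toys → 4.75% + 1.5% local = 6.25% → $0.72
Canvas tote bag $19.25: general merchandise → 5.25% + 0% local = 5.25% → $1.01
Dry cleaning (3 garments) $33.19: taxable services → 4% + 2.5% local = 6.5% → $2.16
Shoe repair $24.95: taxable services → 4% + 2.5% local = 6.5% → $1.62
Total tax = $1.01 + $5.25 + $0.72 + $1.01 + $2.16 + $1.62 = $11.77

$11.77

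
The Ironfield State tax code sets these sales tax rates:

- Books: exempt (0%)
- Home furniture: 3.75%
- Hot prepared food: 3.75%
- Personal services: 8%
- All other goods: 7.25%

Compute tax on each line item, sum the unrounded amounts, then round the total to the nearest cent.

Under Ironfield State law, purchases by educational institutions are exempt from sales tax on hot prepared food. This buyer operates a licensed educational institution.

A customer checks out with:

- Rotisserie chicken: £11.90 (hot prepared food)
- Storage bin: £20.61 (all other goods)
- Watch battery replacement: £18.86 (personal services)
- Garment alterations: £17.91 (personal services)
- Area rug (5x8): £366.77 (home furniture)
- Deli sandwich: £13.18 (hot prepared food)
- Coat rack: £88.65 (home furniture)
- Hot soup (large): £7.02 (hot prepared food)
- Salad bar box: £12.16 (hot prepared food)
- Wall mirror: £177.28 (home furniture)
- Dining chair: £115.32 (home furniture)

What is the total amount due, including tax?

£882.15

Rotisserie chicken £11.90: hot prepared food, buyer-exempt → 0% → £0.00
Storage bin £20.61: all other goods → 7.25% → £1.494225
Watch battery replacement £18.86: personal services → 8% → £1.5088
Garment alterations £17.91: personal services → 8% → £1.4328
Area rug (5x8) £366.77: home furniture → 3.75% → £13.753875
Deli sandwich £13.18: hot prepared food, buyer-exempt → 0% → £0.00
Coat rack £88.65: home furniture → 3.75% → £3.324375
Hot soup (large) £7.02: hot prepared food, buyer-exempt → 0% → £0.00
Salad bar box £12.16: hot prepared food, buyer-exempt → 0% → £0.00
Wall mirror £177.28: home furniture → 3.75% → £6.648
Dining chair £115.32: home furniture → 3.75% → £4.3245
Subtotal = £849.66; unrounded tax = £32.486575 → £32.49; total due = £882.15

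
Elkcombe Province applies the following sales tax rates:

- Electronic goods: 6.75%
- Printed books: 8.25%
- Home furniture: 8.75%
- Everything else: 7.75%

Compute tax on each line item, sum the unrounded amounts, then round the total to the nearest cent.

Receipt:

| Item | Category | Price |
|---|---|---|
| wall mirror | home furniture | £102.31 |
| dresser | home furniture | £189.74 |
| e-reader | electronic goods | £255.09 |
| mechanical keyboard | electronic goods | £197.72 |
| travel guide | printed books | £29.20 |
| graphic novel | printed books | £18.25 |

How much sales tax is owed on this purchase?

£60.03

Wall mirror £102.31: home furniture → 8.75% → £8.952125
Dresser £189.74: home furniture → 8.75% → £16.60225
E-reader £255.09: electronic goods → 6.75% → £17.218575
Mechanical keyboard £197.72: electronic goods → 6.75% → £13.3461
Travel guide £29.20: printed books → 8.25% → £2.409
Graphic novel £18.25: printed books → 8.25% → £1.505625
Unrounded tax sum = £60.033675 → £60.03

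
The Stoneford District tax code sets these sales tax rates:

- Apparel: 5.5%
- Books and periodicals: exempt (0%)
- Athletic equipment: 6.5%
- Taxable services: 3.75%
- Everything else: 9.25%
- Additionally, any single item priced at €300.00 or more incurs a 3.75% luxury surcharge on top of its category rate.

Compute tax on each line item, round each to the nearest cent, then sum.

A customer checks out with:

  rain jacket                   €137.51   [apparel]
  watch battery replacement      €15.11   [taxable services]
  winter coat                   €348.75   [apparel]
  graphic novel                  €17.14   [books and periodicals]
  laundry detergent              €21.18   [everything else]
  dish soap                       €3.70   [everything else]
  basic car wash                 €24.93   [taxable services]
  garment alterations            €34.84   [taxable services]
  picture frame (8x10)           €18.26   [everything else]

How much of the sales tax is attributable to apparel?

€39.82

Rain jacket €137.51: apparel → 5.5% → €7.56
Winter coat €348.75: apparel → 5.5% + 3.75% surcharge = 9.25% → €32.26
Tax on apparel = €7.56 + €32.26 = €39.82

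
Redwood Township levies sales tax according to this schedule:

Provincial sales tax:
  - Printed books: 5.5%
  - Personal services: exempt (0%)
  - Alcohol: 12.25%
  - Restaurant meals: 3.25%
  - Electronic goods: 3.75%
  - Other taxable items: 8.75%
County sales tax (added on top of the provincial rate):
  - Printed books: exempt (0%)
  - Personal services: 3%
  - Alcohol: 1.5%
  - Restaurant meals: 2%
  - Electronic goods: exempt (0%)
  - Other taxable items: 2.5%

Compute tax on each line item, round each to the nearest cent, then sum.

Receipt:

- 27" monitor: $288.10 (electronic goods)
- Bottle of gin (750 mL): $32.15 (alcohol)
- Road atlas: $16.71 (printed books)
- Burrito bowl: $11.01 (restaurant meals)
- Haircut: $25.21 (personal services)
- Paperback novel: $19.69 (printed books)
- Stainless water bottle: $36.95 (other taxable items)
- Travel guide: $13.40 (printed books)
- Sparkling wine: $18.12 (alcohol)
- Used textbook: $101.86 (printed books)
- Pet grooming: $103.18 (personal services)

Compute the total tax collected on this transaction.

27" monitor $288.10: electronic goods → 3.75% + 0% county = 3.75% → $10.80
Bottle of gin (750 mL) $32.15: alcohol → 12.25% + 1.5% county = 13.75% → $4.42
Road atlas $16.71: printed books → 5.5% + 0% county = 5.5% → $0.92
Burrito bowl $11.01: restaurant meals → 3.25% + 2% county = 5.25% → $0.58
Haircut $25.21: personal services → 0% + 3% county = 3% → $0.76
Paperback novel $19.69: printed books → 5.5% + 0% county = 5.5% → $1.08
Stainless water bottle $36.95: other taxable items → 8.75% + 2.5% county = 11.25% → $4.16
Travel guide $13.40: printed books → 5.5% + 0% county = 5.5% → $0.74
Sparkling wine $18.12: alcohol → 12.25% + 1.5% county = 13.75% → $2.49
Used textbook $101.86: printed books → 5.5% + 0% county = 5.5% → $5.60
Pet grooming $103.18: personal services → 0% + 3% county = 3% → $3.10
Total tax = $10.80 + $4.42 + $0.92 + $0.58 + $0.76 + $1.08 + $4.16 + $0.74 + $2.49 + $5.60 + $3.10 = $34.65

$34.65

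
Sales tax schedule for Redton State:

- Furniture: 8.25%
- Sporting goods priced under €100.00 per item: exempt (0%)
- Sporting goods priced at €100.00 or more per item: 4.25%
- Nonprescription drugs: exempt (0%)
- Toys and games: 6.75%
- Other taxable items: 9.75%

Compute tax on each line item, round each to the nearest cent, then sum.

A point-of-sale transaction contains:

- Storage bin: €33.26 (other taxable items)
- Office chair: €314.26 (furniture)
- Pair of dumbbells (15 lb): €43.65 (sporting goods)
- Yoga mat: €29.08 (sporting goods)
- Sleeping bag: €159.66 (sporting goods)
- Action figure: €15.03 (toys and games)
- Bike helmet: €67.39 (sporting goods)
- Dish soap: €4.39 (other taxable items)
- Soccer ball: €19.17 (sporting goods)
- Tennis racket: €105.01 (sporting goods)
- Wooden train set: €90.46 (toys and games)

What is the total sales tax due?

Storage bin €33.26: other taxable items → 9.75% → €3.24
Office chair €314.26: furniture → 8.25% → €25.93
Pair of dumbbells (15 lb) €43.65: sporting goods, under €100.00 → 0% → €0.00
Yoga mat €29.08: sporting goods, under €100.00 → 0% → €0.00
Sleeping bag €159.66: sporting goods, €100.00 or more → 4.25% → €6.79
Action figure €15.03: toys and games → 6.75% → €1.01
Bike helmet €67.39: sporting goods, under €100.00 → 0% → €0.00
Dish soap €4.39: other taxable items → 9.75% → €0.43
Soccer ball €19.17: sporting goods, under €100.00 → 0% → €0.00
Tennis racket €105.01: sporting goods, €100.00 or more → 4.25% → €4.46
Wooden train set €90.46: toys and games → 6.75% → €6.11
Total tax = €3.24 + €25.93 + €6.79 + €1.01 + €0.43 + €4.46 + €6.11 = €47.97

€47.97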